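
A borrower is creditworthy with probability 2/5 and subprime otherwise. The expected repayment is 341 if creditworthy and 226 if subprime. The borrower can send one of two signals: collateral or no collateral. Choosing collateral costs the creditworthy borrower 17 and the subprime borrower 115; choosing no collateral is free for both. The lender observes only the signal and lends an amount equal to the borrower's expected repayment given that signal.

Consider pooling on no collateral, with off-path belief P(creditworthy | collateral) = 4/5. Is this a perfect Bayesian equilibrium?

No

On the equilibrium path (no collateral) the lender holds the prior 2/5 and pays 2/5·341 + 3/5·226 = 272. Off-path (collateral) belief 4/5 gives 4/5·341 + 1/5·226 = 318.
Creditworthy: no collateral gives 272 − 0 = 272; collateral gives 318 − 17 = 301. Deviates. ✗
Subprime: no collateral gives 272 − 0 = 272; collateral gives 318 − 115 = 203. Stays. ✓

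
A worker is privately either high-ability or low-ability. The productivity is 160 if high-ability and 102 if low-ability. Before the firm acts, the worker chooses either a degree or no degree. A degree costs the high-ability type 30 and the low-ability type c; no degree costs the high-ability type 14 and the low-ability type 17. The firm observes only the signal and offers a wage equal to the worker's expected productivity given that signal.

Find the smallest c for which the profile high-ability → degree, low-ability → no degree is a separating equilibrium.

75

Under separation: degree → high-ability (pays 160); no degree → low-ability (pays 102).
High-ability: 160 − 30 = 130 ≥ 102 − 14 = 88. Holds regardless of c. ✓
Low-ability: 102 − 17 ≥ 160 − c, so c ≥ 160 − 85 = 75.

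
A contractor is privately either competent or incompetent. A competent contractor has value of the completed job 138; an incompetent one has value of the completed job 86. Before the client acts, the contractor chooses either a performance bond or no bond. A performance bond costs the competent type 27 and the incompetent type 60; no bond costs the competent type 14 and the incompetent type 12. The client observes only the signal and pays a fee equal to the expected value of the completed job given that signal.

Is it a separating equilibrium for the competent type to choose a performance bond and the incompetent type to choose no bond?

If types separate, bond earns payment 138 and no bond earns 86.
Competent: bond gives 138 − 27 = 111; no bond gives 86 − 14 = 72. No deviation. ✓
Incompetent: no bond gives 86 − 12 = 74; bond gives 138 − 60 = 78. Would deviate. ✗

No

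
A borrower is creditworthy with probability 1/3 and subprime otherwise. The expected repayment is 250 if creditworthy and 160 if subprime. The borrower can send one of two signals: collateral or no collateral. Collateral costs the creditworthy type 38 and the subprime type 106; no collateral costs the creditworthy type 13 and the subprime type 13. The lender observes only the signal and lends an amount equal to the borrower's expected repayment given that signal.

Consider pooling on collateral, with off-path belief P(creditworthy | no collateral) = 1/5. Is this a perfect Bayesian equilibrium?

No

On the equilibrium path (collateral) the lender holds the prior 1/3 and pays 1/3·250 + 2/3·160 = 190. Off-path (no collateral) belief 1/5 gives 1/5·250 + 4/5·160 = 178.
Creditworthy: collateral gives 190 − 38 = 152; no collateral gives 178 − 13 = 165. Deviates. ✗
Subprime: collateral gives 190 − 106 = 84; no collateral gives 178 − 13 = 165. Deviates. ✗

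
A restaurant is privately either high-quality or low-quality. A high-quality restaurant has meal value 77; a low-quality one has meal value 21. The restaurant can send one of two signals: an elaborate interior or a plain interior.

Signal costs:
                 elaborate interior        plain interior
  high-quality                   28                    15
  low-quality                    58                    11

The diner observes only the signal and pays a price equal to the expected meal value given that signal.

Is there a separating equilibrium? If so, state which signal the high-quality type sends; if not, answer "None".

Try high-quality → elaborate interior, low-quality → plain interior:
  If types separate, elaborate interior earns payment 77 and plain interior earns 21.
  High-quality: elaborate interior gives 77 − 28 = 49; plain interior gives 21 − 15 = 6. No deviation. ✓
  Low-quality: plain interior gives 21 − 11 = 10; elaborate interior gives 77 − 58 = 19. Would deviate. ✗
Try high-quality → plain interior, low-quality → elaborate interior:
  If types separate, plain interior earns payment 77 and elaborate interior earns 21.
  High-quality: plain interior gives 77 − 15 = 62; elaborate interior gives 21 − 28 = -7. No deviation. ✓
  Low-quality: elaborate interior gives 21 − 58 = -37; plain interior gives 77 − 11 = 66. Would deviate. ✗
Neither assignment is incentive-compatible.

None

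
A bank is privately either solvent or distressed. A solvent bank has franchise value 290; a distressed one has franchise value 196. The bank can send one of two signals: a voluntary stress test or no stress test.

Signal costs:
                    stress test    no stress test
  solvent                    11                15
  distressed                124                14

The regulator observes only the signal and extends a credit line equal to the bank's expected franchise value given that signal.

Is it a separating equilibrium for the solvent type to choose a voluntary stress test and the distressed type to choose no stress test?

Yes

Under separation the regulator infers type exactly: stress test → solvent (pays 290), no stress test → distressed (pays 196).
Solvent: stress test gives 290 − 11 = 279; no stress test gives 196 − 15 = 181. No deviation. ✓
Distressed: no stress test gives 196 − 14 = 182; stress test gives 290 − 124 = 166. No deviation. ✓
Neither type gains from mimicking the other.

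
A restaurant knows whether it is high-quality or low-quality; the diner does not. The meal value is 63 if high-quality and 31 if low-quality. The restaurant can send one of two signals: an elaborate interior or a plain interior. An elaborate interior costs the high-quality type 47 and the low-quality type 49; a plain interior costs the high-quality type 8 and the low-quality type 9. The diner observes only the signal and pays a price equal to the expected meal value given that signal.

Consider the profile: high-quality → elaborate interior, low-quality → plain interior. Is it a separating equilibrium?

Under separation the diner infers type exactly: elaborate interior → high-quality (pays 63), plain interior → low-quality (pays 31).
High-quality: elaborate interior gives 63 − 47 = 16; plain interior gives 31 − 8 = 23. Would deviate. ✗
Low-quality: plain interior gives 31 − 9 = 22; elaborate interior gives 63 − 49 = 14. No deviation. ✓

No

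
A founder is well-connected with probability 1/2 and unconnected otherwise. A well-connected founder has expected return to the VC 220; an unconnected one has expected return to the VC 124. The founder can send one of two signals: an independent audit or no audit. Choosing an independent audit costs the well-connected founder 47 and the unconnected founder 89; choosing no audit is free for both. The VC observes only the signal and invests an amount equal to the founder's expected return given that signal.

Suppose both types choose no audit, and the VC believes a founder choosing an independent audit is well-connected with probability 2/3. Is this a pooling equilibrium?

Yes

At the pooled signal (no audit) the VC holds the prior 1/2 and pays 1/2·220 + 1/2·124 = 172. Off-path (audit) belief 2/3 gives 2/3·220 + 1/3·124 = 188.
Well-connected: no audit gives 172 − 0 = 172; audit gives 188 − 47 = 141. Stays. ✓
Unconnected: no audit gives 172 − 0 = 172; audit gives 188 − 89 = 99. Stays. ✓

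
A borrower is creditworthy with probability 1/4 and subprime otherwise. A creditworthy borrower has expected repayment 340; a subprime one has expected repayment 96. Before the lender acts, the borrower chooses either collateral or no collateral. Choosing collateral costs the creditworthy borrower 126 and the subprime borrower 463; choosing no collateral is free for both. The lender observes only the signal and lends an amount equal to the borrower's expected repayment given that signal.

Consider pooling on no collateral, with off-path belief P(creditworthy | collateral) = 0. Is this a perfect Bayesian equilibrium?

On the equilibrium path (no collateral) the lender holds the prior 1/4 and pays 1/4·340 + 3/4·96 = 157. Off-path (collateral) belief 0 gives 0·340 + 1·96 = 96.
Creditworthy: no collateral gives 157 − 0 = 157; collateral gives 96 − 126 = -30. Stays. ✓
Subprime: no collateral gives 157 − 0 = 157; collateral gives 96 − 463 = -367. Stays. ✓
Beliefs are Bayes-consistent on-path and both types best-respond.

Yes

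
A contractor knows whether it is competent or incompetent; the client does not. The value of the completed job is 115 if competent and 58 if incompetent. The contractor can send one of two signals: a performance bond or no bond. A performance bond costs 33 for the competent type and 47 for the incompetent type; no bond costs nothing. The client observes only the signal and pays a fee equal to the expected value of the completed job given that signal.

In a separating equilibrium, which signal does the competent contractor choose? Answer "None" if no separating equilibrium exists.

Try competent → bond, incompetent → no bond:
  Under separation the client infers type exactly: bond → competent (pays 115), no bond → incompetent (pays 58).
  Competent: bond gives 115 − 33 = 82; no bond gives 58 − 0 = 58. No deviation. ✓
  Incompetent: no bond gives 58 − 0 = 58; bond gives 115 − 47 = 68. Would deviate. ✗
Try competent → no bond, incompetent → bond:
  Under separation the client infers type exactly: no bond → competent (pays 115), bond → incompetent (pays 58).
  Competent: no bond gives 115 − 0 = 115; bond gives 58 − 33 = 25. No deviation. ✓
  Incompetent: bond gives 58 − 47 = 11; no bond gives 115 − 0 = 115. Would deviate. ✗
Neither assignment is incentive-compatible.

None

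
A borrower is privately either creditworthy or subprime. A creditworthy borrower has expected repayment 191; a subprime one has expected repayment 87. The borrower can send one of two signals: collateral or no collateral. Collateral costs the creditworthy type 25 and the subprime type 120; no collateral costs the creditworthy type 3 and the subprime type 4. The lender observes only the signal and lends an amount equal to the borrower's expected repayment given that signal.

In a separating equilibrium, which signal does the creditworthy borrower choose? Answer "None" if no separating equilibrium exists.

Try creditworthy → collateral, subprime → no collateral:
  If types separate, collateral earns payment 191 and no collateral earns 87.
  Creditworthy: collateral gives 191 − 25 = 166; no collateral gives 87 − 3 = 84. No deviation. ✓
  Subprime: no collateral gives 87 − 4 = 83; collateral gives 191 − 120 = 71. No deviation. ✓
Both hold — the creditworthy type sends collateral.

collateral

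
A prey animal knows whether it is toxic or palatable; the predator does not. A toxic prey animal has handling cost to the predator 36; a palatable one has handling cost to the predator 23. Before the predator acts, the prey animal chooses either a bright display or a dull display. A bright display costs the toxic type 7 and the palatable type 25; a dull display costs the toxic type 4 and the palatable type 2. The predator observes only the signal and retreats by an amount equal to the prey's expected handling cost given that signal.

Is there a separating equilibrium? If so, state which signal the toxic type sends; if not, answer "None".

bright display

Try toxic → bright display, palatable → dull display:
  If types separate, bright display earns payment 36 and dull display earns 23.
  Toxic: bright display gives 36 − 7 = 29; dull display gives 23 − 4 = 19. No deviation. ✓
  Palatable: dull display gives 23 − 2 = 21; bright display gives 36 − 25 = 11. No deviation. ✓
Both hold — the toxic type sends bright display.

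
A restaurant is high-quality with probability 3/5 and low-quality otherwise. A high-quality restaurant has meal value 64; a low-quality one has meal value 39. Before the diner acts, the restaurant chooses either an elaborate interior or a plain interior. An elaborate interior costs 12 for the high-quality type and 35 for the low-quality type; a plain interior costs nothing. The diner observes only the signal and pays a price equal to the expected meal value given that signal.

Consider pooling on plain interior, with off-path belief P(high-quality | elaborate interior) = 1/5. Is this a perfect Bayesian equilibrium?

On the equilibrium path (plain interior) the diner holds the prior 3/5 and pays 3/5·64 + 2/5·39 = 54. Off-path (elaborate interior) belief 1/5 gives 1/5·64 + 4/5·39 = 44.
High-quality: plain interior gives 54 − 0 = 54; elaborate interior gives 44 − 12 = 32. Stays. ✓
Low-quality: plain interior gives 54 − 0 = 54; elaborate interior gives 44 − 35 = 9. Stays. ✓
Beliefs are Bayes-consistent on-path and both types best-respond.

Yes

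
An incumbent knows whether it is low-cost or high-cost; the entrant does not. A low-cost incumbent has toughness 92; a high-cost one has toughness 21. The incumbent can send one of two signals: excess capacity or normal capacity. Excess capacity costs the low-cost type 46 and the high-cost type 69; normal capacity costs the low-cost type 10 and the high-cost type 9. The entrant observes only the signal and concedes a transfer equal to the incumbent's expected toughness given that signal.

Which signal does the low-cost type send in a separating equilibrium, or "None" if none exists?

Try low-cost → excess capacity, high-cost → normal capacity:
  If types separate, excess capacity earns payment 92 and normal capacity earns 21.
  Low-cost: excess capacity gives 92 − 46 = 46; normal capacity gives 21 − 10 = 11. No deviation. ✓
  High-cost: normal capacity gives 21 − 9 = 12; excess capacity gives 92 − 69 = 23. Would deviate. ✗
Try low-cost → normal capacity, high-cost → excess capacity:
  If types separate, normal capacity earns payment 92 and excess capacity earns 21.
  Low-cost: normal capacity gives 92 − 10 = 82; excess capacity gives 21 − 46 = -25. No deviation. ✓
  High-cost: excess capacity gives 21 − 69 = -48; normal capacity gives 92 − 9 = 83. Would deviate. ✗
Neither assignment is incentive-compatible.

None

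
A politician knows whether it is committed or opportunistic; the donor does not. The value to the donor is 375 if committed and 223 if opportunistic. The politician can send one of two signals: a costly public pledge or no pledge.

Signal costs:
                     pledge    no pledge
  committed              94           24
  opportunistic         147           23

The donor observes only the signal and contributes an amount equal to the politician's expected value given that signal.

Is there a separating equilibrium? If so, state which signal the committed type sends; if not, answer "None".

Try committed → pledge, opportunistic → no pledge:
  If types separate, pledge earns payment 375 and no pledge earns 223.
  Committed: pledge gives 375 − 94 = 281; no pledge gives 223 − 24 = 199. No deviation. ✓
  Opportunistic: no pledge gives 223 − 23 = 200; pledge gives 375 − 147 = 228. Would deviate. ✗
Try committed → no pledge, opportunistic → pledge:
  If types separate, no pledge earns payment 375 and pledge earns 223.
  Committed: no pledge gives 375 − 24 = 351; pledge gives 223 − 94 = 129. No deviation. ✓
  Opportunistic: pledge gives 223 − 147 = 76; no pledge gives 375 − 23 = 352. Would deviate. ✗
Neither assignment is incentive-compatible.

None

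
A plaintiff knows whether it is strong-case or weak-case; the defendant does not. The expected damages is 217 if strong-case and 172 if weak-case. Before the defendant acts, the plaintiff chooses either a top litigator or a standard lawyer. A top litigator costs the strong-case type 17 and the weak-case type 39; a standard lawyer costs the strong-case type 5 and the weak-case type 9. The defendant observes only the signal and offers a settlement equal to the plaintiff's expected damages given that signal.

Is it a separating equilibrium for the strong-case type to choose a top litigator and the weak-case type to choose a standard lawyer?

If types separate, top litigator earns payment 217 and standard lawyer earns 172.
Strong-case: top litigator gives 217 − 17 = 200; standard lawyer gives 172 − 5 = 167. No deviation. ✓
Weak-case: standard lawyer gives 172 − 9 = 163; top litigator gives 217 − 39 = 178. Would deviate. ✗

No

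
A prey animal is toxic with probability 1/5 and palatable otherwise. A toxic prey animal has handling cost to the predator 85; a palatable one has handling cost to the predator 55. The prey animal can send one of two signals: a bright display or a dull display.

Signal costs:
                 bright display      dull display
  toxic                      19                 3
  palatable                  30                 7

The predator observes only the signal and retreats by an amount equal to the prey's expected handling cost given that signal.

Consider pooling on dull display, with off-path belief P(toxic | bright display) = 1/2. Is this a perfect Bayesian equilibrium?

Yes

At the pooled signal (dull display) the predator holds the prior 1/5 and pays 1/5·85 + 4/5·55 = 61. Off-path (bright display) belief 1/2 gives 1/2·85 + 1/2·55 = 70.
Toxic: dull display gives 61 − 3 = 58; bright display gives 70 − 19 = 51. Stays. ✓
Palatable: dull display gives 61 − 7 = 54; bright display gives 70 − 30 = 40. Stays. ✓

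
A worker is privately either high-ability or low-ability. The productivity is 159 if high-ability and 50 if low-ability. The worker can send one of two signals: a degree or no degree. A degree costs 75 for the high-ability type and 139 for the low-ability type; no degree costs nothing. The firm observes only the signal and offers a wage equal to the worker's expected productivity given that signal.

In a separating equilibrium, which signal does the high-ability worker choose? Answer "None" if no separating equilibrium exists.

degree

Try high-ability → degree, low-ability → no degree:
  If types separate, degree earns payment 159 and no degree earns 50.
  High-ability: degree gives 159 − 75 = 84; no degree gives 50 − 0 = 50. No deviation. ✓
  Low-ability: no degree gives 50 − 0 = 50; degree gives 159 − 139 = 20. No deviation. ✓
Both hold — the high-ability type sends degree.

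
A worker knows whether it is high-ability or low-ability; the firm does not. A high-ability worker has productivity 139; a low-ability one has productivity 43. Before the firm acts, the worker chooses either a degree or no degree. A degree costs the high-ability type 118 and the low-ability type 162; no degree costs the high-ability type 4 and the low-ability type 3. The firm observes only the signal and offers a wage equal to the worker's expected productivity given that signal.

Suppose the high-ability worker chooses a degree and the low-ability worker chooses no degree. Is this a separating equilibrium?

If types separate, degree earns payment 139 and no degree earns 43.
High-ability: degree gives 139 − 118 = 21; no degree gives 43 − 4 = 39. Would deviate. ✗
Low-ability: no degree gives 43 − 3 = 40; degree gives 139 − 162 = -23. No deviation. ✓

No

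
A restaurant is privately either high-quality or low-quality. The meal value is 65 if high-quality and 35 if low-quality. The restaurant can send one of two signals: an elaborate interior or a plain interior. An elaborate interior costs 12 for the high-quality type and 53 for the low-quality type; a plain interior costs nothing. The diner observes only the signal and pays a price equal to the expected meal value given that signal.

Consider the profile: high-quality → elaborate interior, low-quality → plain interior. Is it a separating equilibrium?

If types separate, elaborate interior earns payment 65 and plain interior earns 35.
High-quality: elaborate interior gives 65 − 12 = 53; plain interior gives 35 − 0 = 35. No deviation. ✓
Low-quality: plain interior gives 35 − 0 = 35; elaborate interior gives 65 − 53 = 12. No deviation. ✓
Neither type gains from mimicking the other.

Yes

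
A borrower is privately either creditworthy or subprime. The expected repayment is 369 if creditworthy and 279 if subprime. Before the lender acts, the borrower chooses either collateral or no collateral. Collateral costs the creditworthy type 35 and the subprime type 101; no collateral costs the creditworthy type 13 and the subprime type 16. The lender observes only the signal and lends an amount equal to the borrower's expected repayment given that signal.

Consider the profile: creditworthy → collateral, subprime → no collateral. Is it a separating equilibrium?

Under separation the lender infers type exactly: collateral → creditworthy (pays 369), no collateral → subprime (pays 279).
Creditworthy: collateral gives 369 − 35 = 334; no collateral gives 279 − 13 = 266. No deviation. ✓
Subprime: no collateral gives 279 − 16 = 263; collateral gives 369 − 101 = 268. Would deviate. ✗

No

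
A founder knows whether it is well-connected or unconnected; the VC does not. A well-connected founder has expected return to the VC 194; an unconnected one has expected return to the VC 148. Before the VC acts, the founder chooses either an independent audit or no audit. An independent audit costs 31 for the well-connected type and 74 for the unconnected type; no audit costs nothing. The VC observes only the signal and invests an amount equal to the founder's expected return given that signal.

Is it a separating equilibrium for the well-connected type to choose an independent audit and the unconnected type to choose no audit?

If types separate, audit earns payment 194 and no audit earns 148.
Well-connected: audit gives 194 − 31 = 163; no audit gives 148 − 0 = 148. No deviation. ✓
Unconnected: no audit gives 148 − 0 = 148; audit gives 194 − 74 = 120. No deviation. ✓
Neither type gains from mimicking the other.

Yes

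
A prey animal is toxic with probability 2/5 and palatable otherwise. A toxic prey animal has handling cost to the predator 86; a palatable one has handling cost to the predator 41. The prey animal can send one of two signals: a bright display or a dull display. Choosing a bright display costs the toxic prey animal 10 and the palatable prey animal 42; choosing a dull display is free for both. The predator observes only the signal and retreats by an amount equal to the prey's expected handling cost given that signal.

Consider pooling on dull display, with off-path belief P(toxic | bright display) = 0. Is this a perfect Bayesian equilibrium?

Yes

At the pooled signal (dull display) the predator holds the prior 2/5 and pays 2/5·86 + 3/5·41 = 59. Off-path (bright display) belief 0 gives 0·86 + 1·41 = 41.
Toxic: dull display gives 59 − 0 = 59; bright display gives 41 − 10 = 31. Stays. ✓
Palatable: dull display gives 59 − 0 = 59; bright display gives 41 − 42 = -1. Stays. ✓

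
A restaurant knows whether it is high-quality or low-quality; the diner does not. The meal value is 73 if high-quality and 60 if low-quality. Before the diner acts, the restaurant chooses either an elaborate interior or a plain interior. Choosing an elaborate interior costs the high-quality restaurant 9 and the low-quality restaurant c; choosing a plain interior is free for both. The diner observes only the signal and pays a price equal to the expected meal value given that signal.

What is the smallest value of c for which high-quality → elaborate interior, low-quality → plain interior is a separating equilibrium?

Under separation: elaborate interior → high-quality (pays 73); plain interior → low-quality (pays 60).
High-quality: 73 − 9 = 64 ≥ 60 − 0 = 60. Holds regardless of c. ✓
Low-quality: 60 − 0 ≥ 73 − c, so c ≥ 73 − 60 = 13.

13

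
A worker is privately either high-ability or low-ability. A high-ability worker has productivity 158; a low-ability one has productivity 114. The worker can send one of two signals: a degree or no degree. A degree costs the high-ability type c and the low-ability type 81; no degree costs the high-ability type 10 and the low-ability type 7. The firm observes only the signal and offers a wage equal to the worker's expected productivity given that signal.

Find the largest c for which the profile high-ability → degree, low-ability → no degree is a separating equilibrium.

54

Under separation: degree → high-ability (pays 158); no degree → low-ability (pays 114).
Low-ability: 114 − 7 = 107 ≥ 158 − 81 = 77. Holds regardless of c. ✓
High-ability: 158 − c ≥ 114 − 10, so c ≤ 158 − 104 = 54.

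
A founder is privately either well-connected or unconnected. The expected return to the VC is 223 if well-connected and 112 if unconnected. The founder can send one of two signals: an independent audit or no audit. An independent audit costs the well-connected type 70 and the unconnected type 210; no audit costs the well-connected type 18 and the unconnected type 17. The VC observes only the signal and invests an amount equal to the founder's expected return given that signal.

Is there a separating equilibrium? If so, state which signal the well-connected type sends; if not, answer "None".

Try well-connected → audit, unconnected → no audit:
  Under separation the VC infers type exactly: audit → well-connected (pays 223), no audit → unconnected (pays 112).
  Well-connected: audit gives 223 − 70 = 153; no audit gives 112 − 18 = 94. No deviation. ✓
  Unconnected: no audit gives 112 − 17 = 95; audit gives 223 − 210 = 13. No deviation. ✓
Both hold — the well-connected type sends audit.

audit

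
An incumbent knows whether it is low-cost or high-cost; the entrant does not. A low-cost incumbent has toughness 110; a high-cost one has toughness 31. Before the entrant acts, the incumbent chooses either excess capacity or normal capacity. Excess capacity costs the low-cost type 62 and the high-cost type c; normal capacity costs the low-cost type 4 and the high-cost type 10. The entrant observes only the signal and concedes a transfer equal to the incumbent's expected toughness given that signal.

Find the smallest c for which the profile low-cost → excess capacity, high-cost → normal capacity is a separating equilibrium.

89

Under separation: excess capacity → low-cost (pays 110); normal capacity → high-cost (pays 31).
Low-cost: 110 − 62 = 48 ≥ 31 − 4 = 27. Holds regardless of c. ✓
High-cost: 31 − 10 ≥ 110 − c, so c ≥ 110 − 21 = 89.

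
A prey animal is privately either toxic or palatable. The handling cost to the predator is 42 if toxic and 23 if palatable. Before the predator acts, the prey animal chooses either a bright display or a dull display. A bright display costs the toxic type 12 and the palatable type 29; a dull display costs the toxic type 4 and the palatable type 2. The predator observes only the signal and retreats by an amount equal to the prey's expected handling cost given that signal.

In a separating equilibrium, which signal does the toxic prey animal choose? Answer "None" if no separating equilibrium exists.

bright display

Try toxic → bright display, palatable → dull display:
  If types separate, bright display earns payment 42 and dull display earns 23.
  Toxic: bright display gives 42 − 12 = 30; dull display gives 23 − 4 = 19. No deviation. ✓
  Palatable: dull display gives 23 − 2 = 21; bright display gives 42 − 29 = 13. No deviation. ✓
Both hold — the toxic type sends bright display.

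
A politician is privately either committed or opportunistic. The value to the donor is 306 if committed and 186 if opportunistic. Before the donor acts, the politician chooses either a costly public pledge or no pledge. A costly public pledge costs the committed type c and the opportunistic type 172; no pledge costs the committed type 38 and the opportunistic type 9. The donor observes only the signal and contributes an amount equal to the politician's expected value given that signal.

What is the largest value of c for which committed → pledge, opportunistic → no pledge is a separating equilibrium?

Under separation: pledge → committed (pays 306); no pledge → opportunistic (pays 186).
Opportunistic: 186 − 9 = 177 ≥ 306 − 172 = 134. Holds regardless of c. ✓
Committed: 306 − c ≥ 186 − 38, so c ≤ 306 − 148 = 158.

158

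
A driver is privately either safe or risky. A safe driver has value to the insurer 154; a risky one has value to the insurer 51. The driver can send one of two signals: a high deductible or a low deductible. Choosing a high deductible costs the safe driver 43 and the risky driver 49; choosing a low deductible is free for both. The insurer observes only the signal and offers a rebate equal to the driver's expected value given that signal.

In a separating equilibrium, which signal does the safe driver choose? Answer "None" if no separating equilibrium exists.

None

Try safe → high deductible, risky → low deductible:
  If types separate, high deductible earns payment 154 and low deductible earns 51.
  Safe: high deductible gives 154 − 43 = 111; low deductible gives 51 − 0 = 51. No deviation. ✓
  Risky: low deductible gives 51 − 0 = 51; high deductible gives 154 − 49 = 105. Would deviate. ✗
Try safe → low deductible, risky → high deductible:
  If types separate, low deductible earns payment 154 and high deductible earns 51.
  Safe: low deductible gives 154 − 0 = 154; high deductible gives 51 − 43 = 8. No deviation. ✓
  Risky: high deductible gives 51 − 49 = 2; low deductible gives 154 − 0 = 154. Would deviate. ✗
Neither assignment is incentive-compatible.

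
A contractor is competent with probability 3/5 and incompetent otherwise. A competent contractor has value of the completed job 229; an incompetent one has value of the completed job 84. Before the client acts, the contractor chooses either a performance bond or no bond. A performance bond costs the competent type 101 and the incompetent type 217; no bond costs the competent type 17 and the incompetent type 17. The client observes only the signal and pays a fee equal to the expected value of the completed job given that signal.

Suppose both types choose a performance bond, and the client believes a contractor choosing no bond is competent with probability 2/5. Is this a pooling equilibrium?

No

At the pooled signal (bond) the client holds the prior 3/5 and pays 3/5·229 + 2/5·84 = 171. Off-path (no bond) belief 2/5 gives 2/5·229 + 3/5·84 = 142.
Competent: bond gives 171 − 101 = 70; no bond gives 142 − 17 = 125. Deviates. ✗
Incompetent: bond gives 171 − 217 = -46; no bond gives 142 − 17 = 125. Deviates. ✗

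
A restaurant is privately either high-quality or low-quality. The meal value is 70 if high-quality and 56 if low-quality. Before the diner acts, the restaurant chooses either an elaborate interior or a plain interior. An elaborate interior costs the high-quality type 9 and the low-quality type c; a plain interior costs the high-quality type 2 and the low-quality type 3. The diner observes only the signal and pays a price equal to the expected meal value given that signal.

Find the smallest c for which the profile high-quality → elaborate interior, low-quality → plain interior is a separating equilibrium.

17

Under separation: elaborate interior → high-quality (pays 70); plain interior → low-quality (pays 56).
High-quality: 70 − 9 = 61 ≥ 56 − 2 = 54. Holds regardless of c. ✓
Low-quality: 56 − 3 ≥ 70 − c, so c ≥ 70 − 53 = 17.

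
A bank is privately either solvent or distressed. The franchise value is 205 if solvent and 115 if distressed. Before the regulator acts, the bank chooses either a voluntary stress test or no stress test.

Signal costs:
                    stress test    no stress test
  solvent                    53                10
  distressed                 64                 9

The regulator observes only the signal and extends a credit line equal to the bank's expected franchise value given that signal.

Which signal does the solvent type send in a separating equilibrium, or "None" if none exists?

None

Try solvent → stress test, distressed → no stress test:
  If types separate, stress test earns payment 205 and no stress test earns 115.
  Solvent: stress test gives 205 − 53 = 152; no stress test gives 115 − 10 = 105. No deviation. ✓
  Distressed: no stress test gives 115 − 9 = 106; stress test gives 205 − 64 = 141. Would deviate. ✗
Try solvent → no stress test, distressed → stress test:
  If types separate, no stress test earns payment 205 and stress test earns 115.
  Solvent: no stress test gives 205 − 10 = 195; stress test gives 115 − 53 = 62. No deviation. ✓
  Distressed: stress test gives 115 − 64 = 51; no stress test gives 205 − 9 = 196. Would deviate. ✗
Neither assignment is incentive-compatible.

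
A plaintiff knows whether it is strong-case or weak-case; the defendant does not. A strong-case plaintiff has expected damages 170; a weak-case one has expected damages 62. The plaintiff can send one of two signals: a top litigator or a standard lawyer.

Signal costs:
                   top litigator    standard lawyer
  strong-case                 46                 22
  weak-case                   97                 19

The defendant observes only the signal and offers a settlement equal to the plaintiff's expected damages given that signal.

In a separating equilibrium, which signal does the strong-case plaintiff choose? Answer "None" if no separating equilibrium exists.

None

Try strong-case → top litigator, weak-case → standard lawyer:
  If types separate, top litigator earns payment 170 and standard lawyer earns 62.
  Strong-case: top litigator gives 170 − 46 = 124; standard lawyer gives 62 − 22 = 40. No deviation. ✓
  Weak-case: standard lawyer gives 62 − 19 = 43; top litigator gives 170 − 97 = 73. Would deviate. ✗
Try strong-case → standard lawyer, weak-case → top litigator:
  If types separate, standard lawyer earns payment 170 and top litigator earns 62.
  Strong-case: standard lawyer gives 170 − 22 = 148; top litigator gives 62 − 46 = 16. No deviation. ✓
  Weak-case: top litigator gives 62 − 97 = -35; standard lawyer gives 170 − 19 = 151. Would deviate. ✗
Neither assignment is incentive-compatible.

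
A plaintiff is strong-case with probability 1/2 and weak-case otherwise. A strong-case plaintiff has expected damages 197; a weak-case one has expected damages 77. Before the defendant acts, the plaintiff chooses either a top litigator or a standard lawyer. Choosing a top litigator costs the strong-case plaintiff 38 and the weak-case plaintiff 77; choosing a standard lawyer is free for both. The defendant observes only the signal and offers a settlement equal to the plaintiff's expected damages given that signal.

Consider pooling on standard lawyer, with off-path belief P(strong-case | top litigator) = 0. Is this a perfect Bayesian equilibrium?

At the pooled signal (standard lawyer) the defendant holds the prior 1/2 and pays 1/2·197 + 1/2·77 = 137. Off-path (top litigator) belief 0 gives 0·197 + 1·77 = 77.
Strong-case: standard lawyer gives 137 − 0 = 137; top litigator gives 77 − 38 = 39. Stays. ✓
Weak-case: standard lawyer gives 137 − 0 = 137; top litigator gives 77 − 77 = 0. Stays. ✓

Yes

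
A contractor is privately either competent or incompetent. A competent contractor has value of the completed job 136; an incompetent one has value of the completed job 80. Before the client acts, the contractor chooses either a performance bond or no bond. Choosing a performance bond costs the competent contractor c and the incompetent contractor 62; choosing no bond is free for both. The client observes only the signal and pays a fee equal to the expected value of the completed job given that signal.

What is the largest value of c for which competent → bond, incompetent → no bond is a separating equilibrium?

56

Under separation: bond → competent (pays 136); no bond → incompetent (pays 80).
Incompetent: 80 − 0 = 80 ≥ 136 − 62 = 74. Holds regardless of c. ✓
Competent: 136 − c ≥ 80 − 0, so c ≤ 136 − 80 = 56.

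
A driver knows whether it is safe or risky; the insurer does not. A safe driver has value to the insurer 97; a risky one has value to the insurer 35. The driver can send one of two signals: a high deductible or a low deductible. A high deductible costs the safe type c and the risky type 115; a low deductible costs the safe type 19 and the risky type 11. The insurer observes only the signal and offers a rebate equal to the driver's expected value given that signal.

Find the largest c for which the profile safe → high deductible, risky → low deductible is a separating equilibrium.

Under separation: high deductible → safe (pays 97); low deductible → risky (pays 35).
Risky: 35 − 11 = 24 ≥ 97 − 115 = -18. Holds regardless of c. ✓
Safe: 97 − c ≥ 35 − 19, so c ≤ 97 − 16 = 81.

81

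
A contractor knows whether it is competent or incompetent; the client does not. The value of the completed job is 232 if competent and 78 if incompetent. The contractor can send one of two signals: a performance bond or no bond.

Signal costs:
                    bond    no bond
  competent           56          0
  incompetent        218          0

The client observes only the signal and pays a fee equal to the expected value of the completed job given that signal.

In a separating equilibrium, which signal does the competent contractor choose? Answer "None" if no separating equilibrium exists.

Try competent → bond, incompetent → no bond:
  If types separate, bond earns payment 232 and no bond earns 78.
  Competent: bond gives 232 − 56 = 176; no bond gives 78 − 0 = 78. No deviation. ✓
  Incompetent: no bond gives 78 − 0 = 78; bond gives 232 − 218 = 14. No deviation. ✓
Both hold — the competent type sends bond.

bond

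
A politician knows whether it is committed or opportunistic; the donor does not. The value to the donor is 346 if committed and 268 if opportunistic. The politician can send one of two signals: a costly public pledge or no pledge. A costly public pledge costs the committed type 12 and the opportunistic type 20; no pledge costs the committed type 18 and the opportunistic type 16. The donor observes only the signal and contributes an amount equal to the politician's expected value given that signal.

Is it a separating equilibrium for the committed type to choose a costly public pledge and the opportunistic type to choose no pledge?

No

If types separate, pledge earns payment 346 and no pledge earns 268.
Committed: pledge gives 346 − 12 = 334; no pledge gives 268 − 18 = 250. No deviation. ✓
Opportunistic: no pledge gives 268 − 16 = 252; pledge gives 346 − 20 = 326. Would deviate. ✗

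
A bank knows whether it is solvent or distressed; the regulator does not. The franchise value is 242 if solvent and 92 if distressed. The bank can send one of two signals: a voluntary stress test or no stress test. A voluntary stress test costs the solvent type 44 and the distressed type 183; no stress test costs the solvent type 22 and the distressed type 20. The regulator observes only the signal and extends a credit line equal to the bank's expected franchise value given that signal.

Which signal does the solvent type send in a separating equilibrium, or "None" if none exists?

Try solvent → stress test, distressed → no stress test:
  If types separate, stress test earns payment 242 and no stress test earns 92.
  Solvent: stress test gives 242 − 44 = 198; no stress test gives 92 − 22 = 70. No deviation. ✓
  Distressed: no stress test gives 92 − 20 = 72; stress test gives 242 − 183 = 59. No deviation. ✓
Both hold — the solvent type sends stress test.

stress test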